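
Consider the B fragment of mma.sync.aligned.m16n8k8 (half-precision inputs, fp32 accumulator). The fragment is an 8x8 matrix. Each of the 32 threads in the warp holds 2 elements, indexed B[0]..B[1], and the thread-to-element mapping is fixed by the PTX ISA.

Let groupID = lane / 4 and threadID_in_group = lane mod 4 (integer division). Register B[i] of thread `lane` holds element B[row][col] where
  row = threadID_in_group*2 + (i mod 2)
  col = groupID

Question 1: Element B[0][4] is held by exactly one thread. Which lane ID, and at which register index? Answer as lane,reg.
c=4->g=4  r=0->t=0,b0=0
L=4*4+0=16  i=0=0

16,0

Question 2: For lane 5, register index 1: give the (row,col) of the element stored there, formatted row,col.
3,1

lane 5→5/4=1, 5 mod 4=1
i=1  r:2·1+1→3  c:1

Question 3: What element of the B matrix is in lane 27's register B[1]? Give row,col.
7,6

lane 27⇒27/4=6, 27 mod 4=3
i=1  r:2·3+1⇒7  c:6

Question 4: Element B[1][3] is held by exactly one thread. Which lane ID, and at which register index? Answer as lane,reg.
c: 3->gid=3  r: 1->tid=0,i&1=1
L=3*4+0=12  i=1=1

12,1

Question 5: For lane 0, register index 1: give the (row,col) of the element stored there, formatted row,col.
1,0

lane 0->0/4=0, 0 mod 4=0
i=1  r:2·0+1->1  c:0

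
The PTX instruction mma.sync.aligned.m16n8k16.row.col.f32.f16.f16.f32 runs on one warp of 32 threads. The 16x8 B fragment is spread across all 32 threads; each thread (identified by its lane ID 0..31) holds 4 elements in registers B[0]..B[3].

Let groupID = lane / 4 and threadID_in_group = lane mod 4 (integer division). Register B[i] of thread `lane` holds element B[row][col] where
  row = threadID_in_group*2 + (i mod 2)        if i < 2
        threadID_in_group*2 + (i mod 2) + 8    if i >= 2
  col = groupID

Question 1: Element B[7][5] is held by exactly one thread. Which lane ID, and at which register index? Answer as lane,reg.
c:5=>grp=5  r:7=>rB=0,tig=3,lo=1
L=5*4+3=23  i=0*2+1=1

23,1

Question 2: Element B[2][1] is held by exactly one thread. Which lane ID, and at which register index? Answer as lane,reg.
c: 1->gid=1  r: 2->r8=0,tid=1,i&1=0
L=1*4+1=5  i=0*2+0=0

5,0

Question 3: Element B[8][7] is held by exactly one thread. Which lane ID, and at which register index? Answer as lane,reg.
c:7=>grp=7  r:8=>rB=1,tig=0,lo=0
L=7*4+0=28  i=1*2+0=2

28,2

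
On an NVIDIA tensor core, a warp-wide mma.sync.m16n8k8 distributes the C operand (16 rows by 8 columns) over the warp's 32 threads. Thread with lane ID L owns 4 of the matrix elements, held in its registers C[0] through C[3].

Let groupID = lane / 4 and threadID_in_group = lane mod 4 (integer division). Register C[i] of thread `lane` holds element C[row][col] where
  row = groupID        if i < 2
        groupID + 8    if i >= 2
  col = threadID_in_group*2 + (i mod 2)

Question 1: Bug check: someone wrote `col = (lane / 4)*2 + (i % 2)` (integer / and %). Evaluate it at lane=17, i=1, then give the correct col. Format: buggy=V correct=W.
`(lane / 4)*2 + (i % 2)`[17,1]->9
L=17->gid=17>>2=4, tid=17&3=1
[1]->row 4+0=4  col 1·2+1=3
col: 9 vs 3

buggy=9 correct=3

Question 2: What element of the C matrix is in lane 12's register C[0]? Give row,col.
3,0

L=12→G=12>>2=3, T=12&3=0
[0]→row 3+0=3  col 0·2+0=0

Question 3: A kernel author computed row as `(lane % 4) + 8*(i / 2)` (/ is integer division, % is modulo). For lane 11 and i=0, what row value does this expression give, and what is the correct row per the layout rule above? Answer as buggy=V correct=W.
`(lane % 4) + 8*(i / 2)`[11,0]→3
L=11→G=11>>2=2, T=11&3=3
[0]→row 2+0=2  col 3·2+0=6
row: 3 vs 2

buggy=3 correct=2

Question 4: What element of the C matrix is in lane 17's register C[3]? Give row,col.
12,3

lane 17⇒17/4=4, 17 mod 4=1
i=3  r:4+8⇒12  c:2·1+1⇒3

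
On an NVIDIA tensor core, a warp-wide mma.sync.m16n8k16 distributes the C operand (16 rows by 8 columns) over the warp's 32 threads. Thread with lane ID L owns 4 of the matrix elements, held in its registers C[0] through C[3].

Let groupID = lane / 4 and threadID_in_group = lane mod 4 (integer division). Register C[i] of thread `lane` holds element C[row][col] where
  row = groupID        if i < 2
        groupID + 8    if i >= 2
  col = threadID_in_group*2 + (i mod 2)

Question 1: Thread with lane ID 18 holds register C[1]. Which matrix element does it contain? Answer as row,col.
lane 18: gid=4 (18/4), tid=2 (18%4)
i=1: r=4+0=4, c=2*2+1=5

4,5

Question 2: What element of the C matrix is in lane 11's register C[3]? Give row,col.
10,7

L=11->gid=11>>2=2, tid=11&3=3
[3]->row 2+8=10  col 3·2+1=7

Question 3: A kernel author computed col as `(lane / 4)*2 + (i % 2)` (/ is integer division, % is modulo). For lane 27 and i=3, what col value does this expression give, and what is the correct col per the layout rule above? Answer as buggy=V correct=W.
`(lane / 4)*2 + (i % 2)`[27,3]->13
lane 27: gid=6 (27/4), tid=3 (27%4)
i=3: r=6+8=14, c=3*2+1=7
col: 13 vs 7

buggy=13 correct=7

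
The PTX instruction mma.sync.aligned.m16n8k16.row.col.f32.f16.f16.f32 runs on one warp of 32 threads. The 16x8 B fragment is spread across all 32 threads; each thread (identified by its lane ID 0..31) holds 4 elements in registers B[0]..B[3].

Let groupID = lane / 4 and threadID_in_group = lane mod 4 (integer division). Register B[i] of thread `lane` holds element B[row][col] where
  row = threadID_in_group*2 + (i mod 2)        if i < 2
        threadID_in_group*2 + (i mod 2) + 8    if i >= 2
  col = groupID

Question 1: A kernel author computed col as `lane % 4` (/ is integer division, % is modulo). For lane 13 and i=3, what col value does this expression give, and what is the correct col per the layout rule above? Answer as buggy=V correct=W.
`lane % 4`[13,3]->1
L=13->gid=13>>2=3, tid=13&3=1
[3]->row 1·2+1+8=11  col gid=3
col: 1 vs 3

buggy=1 correct=3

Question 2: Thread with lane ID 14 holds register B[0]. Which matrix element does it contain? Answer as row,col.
4,3

lane 14->14/4=3, 14 mod 4=2
i=0  r:2·2+0+0->4  c:3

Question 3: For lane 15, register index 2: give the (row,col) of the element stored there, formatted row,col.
14,3

lane 15: grp=3 (15/4), tig=3 (15%4)
i=2: r=3*2+0+8=14, c=grp=3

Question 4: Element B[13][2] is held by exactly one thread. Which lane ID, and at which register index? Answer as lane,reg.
10,3

c: 2->gid=2  r: 13->r8=1,tid=2,i&1=1
L=2*4+2=10  i=1*2+1=3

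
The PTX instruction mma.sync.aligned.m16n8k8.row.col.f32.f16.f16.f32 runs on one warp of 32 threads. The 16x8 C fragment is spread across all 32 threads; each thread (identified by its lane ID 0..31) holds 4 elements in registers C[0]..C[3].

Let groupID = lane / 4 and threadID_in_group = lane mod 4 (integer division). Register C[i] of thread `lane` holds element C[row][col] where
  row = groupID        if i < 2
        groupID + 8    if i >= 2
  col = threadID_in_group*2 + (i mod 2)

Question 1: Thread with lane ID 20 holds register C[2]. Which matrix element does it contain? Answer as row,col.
13,0

L=20->g=20>>2=5, t=20&3=0
[2]->row 5+8=13  col 0·2+0=0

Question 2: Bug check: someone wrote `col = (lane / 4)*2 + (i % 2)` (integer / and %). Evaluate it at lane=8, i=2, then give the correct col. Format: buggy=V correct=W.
buggy=4 correct=0

`(lane / 4)*2 + (i % 2)`[8,2]⇒4
8: gr=2,th=0
[2] (2+8,0*2+0) = (10,0)
col: 4 vs 0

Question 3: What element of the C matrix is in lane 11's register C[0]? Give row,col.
2,6

L=11->g=11>>2=2, t=11&3=3
[0]->row 2+0=2  col 3·2+0=6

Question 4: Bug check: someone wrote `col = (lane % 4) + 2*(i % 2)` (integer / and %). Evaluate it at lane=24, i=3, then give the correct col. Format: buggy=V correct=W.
`(lane % 4) + 2*(i % 2)`[24,3]→2
L=24→G=24>>2=6, T=24&3=0
[3]→row 6+8=14  col 0·2+1=1
col: 2 vs 1

buggy=2 correct=1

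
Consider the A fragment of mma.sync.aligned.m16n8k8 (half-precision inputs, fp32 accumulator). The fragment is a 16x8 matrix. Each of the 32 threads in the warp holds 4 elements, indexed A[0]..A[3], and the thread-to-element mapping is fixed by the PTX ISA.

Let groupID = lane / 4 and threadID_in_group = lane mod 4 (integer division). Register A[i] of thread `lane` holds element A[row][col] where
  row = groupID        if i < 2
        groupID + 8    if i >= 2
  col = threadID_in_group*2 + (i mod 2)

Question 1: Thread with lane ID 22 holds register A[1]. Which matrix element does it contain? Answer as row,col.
22: gid=5,tid=2
[1] (5+0,2*2+1) = (5,5)

5,5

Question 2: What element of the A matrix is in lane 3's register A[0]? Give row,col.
lane 3: G=0 (3/4), T=3 (3%4)
i=0: r=0+0=0, c=3*2+0=6

0,6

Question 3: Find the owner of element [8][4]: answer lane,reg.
r=8→G=0,rhi=1  c=4→T=2,p=0
L=0*4+2=2  i=1*2+0=2

2,2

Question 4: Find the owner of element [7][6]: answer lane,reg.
r:7=>grp=7,rB=0  c:6=>tig=3,lo=0
L=7*4+3=31  i=0*2+0=0

31,0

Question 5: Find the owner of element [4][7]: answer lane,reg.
r:4=>grp=4,rB=0  c:7=>tig=3,lo=1
L=4*4+3=19  i=0*2+1=1

19,1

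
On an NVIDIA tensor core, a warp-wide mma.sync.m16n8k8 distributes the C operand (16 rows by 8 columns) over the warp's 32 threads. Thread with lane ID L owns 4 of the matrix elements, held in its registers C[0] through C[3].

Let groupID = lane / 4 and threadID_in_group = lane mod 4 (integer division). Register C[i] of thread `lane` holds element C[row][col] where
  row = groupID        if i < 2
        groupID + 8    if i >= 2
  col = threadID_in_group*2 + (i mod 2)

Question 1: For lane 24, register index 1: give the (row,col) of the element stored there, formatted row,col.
L=24=>grp=24>>2=6, tig=24&3=0
[1]=>row 6+0=6  col 0·2+1=1

6,1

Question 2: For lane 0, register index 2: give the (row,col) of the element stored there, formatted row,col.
8,0

lane 0→0/4=0, 0 mod 4=0
i=2  r:0+8→8  c:2·0+0→0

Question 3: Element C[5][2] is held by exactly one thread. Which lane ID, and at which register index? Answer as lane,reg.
r:5=>grp=5,rB=0  c:2=>tig=1,lo=0
L=5*4+1=21  i=0*2+0=0

21,0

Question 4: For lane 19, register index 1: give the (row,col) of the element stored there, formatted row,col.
lane 19⇒19/4=4, 19 mod 4=3
i=1  r:4+0⇒4  c:2·3+1⇒7

4,7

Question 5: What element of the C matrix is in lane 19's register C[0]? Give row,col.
lane 19→19/4=4, 19 mod 4=3
i=0  r:4+0→4  c:2·3+0→6

4,6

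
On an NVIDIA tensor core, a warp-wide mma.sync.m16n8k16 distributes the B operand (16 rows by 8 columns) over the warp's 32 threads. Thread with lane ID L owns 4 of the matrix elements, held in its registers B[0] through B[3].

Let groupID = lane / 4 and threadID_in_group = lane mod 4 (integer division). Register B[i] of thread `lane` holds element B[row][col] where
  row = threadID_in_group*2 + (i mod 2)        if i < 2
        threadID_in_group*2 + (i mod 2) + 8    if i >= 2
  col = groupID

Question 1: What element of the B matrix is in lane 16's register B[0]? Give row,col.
0,4

lane 16: g=4 (16/4), t=0 (16%4)
i=0: r=0*2+0+0=0, c=g=4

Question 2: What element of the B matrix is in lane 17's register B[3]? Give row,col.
11,4

lane 17: grp=4 (17/4), tig=1 (17%4)
i=3: r=1*2+1+8=11, c=grp=4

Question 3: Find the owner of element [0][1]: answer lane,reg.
4,0

c:1=>grp=1  r:0=>rB=0,tig=0,lo=0
L=1*4+0=4  i=0*2+0=0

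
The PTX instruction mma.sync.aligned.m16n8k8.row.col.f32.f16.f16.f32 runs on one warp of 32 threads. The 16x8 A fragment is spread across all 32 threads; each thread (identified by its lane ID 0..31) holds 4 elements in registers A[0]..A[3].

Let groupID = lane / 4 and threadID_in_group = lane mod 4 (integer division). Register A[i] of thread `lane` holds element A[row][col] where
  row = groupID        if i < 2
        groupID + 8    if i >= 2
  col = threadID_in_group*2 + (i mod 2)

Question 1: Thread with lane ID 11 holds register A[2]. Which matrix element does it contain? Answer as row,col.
10,6

lane 11->11/4=2, 11 mod 4=3
i=2  r:2+8->10  c:2·3+0->6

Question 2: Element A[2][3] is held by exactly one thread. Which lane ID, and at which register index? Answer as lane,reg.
r=2->g=2,rb=0  c=3->t=1,b0=1
L=2*4+1=9  i=0*2+1=1

9,1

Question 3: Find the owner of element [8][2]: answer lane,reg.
1,2

r=8→G=0,rhi=1  c=2→T=1,p=0
L=0*4+1=1  i=1*2+0=2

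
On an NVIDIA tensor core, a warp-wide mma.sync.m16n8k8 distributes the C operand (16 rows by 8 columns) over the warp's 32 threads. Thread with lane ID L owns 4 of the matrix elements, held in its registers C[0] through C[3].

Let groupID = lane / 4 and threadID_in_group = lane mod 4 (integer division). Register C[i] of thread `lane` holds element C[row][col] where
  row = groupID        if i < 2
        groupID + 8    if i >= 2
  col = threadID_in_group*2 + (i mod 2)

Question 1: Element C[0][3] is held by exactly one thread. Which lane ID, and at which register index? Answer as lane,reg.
1,1

r=0→G=0,rhi=0  c=3→T=1,p=1
L=0*4+1=1  i=0*2+1=1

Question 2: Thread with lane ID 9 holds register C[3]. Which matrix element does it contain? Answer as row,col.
L=9->gid=9>>2=2, tid=9&3=1
[3]->row 2+8=10  col 1·2+1=3

10,3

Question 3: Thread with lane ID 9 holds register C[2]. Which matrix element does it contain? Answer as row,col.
10,2

lane 9: G=2 (9/4), T=1 (9%4)
i=2: r=2+8=10, c=1*2+0=2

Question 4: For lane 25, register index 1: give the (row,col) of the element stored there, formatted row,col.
6,3

L=25=>grp=25>>2=6, tig=25&3=1
[1]=>row 6+0=6  col 1·2+1=3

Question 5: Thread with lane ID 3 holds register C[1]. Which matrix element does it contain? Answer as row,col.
0,7

lane 3⇒3/4=0, 3 mod 4=3
i=1  r:0+0⇒0  c:2·3+1⇒7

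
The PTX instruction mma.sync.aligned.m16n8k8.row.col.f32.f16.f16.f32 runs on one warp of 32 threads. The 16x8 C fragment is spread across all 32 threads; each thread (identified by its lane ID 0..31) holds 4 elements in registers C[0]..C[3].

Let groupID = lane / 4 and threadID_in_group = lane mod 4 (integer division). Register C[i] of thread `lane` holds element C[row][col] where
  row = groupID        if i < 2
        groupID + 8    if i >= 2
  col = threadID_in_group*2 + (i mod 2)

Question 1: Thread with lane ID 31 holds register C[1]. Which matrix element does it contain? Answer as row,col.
7,7

lane 31: g=7 (31/4), t=3 (31%4)
i=1: r=7+0=7, c=3*2+1=7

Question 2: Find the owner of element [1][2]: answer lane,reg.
r=1⇒gr=1,Rb=0  c=2⇒th=1,odd=0
L=1*4+1=5  i=0*2+0=0

5,0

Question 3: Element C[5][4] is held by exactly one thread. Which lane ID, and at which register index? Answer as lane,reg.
r=5⇒gr=5,Rb=0  c=4⇒th=2,odd=0
L=5*4+2=22  i=0*2+0=0

22,0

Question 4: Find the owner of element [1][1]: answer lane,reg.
4,1

r=1⇒gr=1,Rb=0  c=1⇒th=0,odd=1
L=1*4+0=4  i=0*2+1=1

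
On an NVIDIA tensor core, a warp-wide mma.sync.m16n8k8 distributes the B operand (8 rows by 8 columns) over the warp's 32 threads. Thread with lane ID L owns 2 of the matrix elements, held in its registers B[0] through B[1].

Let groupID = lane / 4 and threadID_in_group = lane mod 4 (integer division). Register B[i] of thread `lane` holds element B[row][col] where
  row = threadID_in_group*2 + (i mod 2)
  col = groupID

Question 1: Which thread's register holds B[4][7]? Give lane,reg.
c: 7->gid=7  r: 4->tid=2,i&1=0
L=7*4+2=30  i=0=0

30,0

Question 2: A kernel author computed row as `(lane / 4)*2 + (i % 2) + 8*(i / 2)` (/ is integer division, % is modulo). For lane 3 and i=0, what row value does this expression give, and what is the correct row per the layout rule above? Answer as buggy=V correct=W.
buggy=0 correct=6

`(lane / 4)*2 + (i % 2) + 8*(i / 2)`[3,0]→0
lane 3: G=0 (3/4), T=3 (3%4)
i=0: r=3*2+0=6, c=G=0
row: 0 vs 6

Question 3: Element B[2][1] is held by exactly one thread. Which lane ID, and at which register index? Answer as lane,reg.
5,0

c:1=>grp=1  r:2=>tig=1,lo=0
L=1*4+1=5  i=0=0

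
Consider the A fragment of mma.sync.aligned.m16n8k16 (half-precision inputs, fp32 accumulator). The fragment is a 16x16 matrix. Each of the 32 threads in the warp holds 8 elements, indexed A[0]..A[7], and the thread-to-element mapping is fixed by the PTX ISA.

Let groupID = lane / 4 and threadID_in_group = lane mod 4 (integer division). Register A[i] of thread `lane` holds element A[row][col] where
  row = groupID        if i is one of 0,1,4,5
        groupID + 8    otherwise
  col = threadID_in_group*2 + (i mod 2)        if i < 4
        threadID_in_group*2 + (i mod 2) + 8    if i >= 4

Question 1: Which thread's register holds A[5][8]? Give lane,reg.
20,4

r=5→G=5,rhi=0  c=8→chi=1,T=0,p=0
L=5*4+0=20  i=1*4+0*2+0=4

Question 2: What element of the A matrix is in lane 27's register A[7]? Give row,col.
lane 27: g=6 (27/4), t=3 (27%4)
i=7: r=6+8=14, c=3*2+1+8=15

14,15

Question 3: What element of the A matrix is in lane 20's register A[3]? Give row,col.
13,1

lane 20: G=5 (20/4), T=0 (20%4)
i=3: r=5+8=13, c=0*2+1+0=1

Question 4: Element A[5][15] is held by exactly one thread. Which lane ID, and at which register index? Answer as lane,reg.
23,5

r=5->g=5,rb=0  c=15->cb=1,t=3,b0=1
L=5*4+3=23  i=1*4+0*2+1=5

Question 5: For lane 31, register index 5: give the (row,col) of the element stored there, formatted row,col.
7,15

lane 31->31/4=7, 31 mod 4=3
i=5  r:7+0->7  c:2·3+1+8->15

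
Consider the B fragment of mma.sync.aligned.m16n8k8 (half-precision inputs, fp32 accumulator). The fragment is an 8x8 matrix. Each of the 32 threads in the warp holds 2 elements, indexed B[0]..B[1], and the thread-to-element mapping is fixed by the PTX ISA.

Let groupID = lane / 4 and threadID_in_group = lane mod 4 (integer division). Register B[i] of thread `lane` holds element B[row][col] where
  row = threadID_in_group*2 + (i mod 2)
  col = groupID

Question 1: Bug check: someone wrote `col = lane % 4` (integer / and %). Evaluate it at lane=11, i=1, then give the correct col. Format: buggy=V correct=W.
`lane % 4`[11,1]=>3
L=11=>grp=11>>2=2, tig=11&3=3
[1]=>row 3·2+1=7  col grp=2
col: 3 vs 2

buggy=3 correct=2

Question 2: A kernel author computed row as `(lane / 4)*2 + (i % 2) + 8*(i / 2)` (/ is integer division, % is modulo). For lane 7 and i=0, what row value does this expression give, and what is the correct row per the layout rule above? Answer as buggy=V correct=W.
buggy=2 correct=6

`(lane / 4)*2 + (i % 2) + 8*(i / 2)`[7,0]=>2
lane 7: grp=1 (7/4), tig=3 (7%4)
i=0: r=3*2+0=6, c=grp=1
row: 2 vs 6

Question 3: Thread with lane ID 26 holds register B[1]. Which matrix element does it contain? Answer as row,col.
5,6

26: gr=6,th=2
[1] (2*2+1,6) = (5,6)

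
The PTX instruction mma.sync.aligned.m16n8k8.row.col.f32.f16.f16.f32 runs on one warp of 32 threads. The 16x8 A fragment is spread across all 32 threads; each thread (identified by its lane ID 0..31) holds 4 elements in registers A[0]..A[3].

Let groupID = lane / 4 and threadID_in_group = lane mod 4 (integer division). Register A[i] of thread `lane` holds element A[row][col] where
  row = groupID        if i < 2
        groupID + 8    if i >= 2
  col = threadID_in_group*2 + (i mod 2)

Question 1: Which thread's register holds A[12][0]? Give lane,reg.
16,2

r=12→G=4,rhi=1  c=0→T=0,p=0
L=4*4+0=16  i=1*2+0=2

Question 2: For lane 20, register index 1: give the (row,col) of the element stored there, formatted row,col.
20: G=5,T=0
[1] (5+0,0*2+1) = (5,1)

5,1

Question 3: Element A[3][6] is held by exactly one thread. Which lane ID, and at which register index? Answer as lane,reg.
r: 3->gid=3,r8=0  c: 6->tid=3,i&1=0
L=3*4+3=15  i=0*2+0=0

15,0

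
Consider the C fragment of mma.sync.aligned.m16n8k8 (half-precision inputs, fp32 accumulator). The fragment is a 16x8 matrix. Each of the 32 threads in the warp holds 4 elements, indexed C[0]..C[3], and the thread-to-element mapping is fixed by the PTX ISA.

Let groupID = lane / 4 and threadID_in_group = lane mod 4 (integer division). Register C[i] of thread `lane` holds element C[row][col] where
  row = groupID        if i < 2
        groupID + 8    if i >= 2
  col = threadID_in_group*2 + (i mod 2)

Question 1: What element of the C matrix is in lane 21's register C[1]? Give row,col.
lane 21: G=5 (21/4), T=1 (21%4)
i=1: r=5+0=5, c=1*2+1=3

5,3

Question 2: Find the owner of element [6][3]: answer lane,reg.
r:6=>grp=6,rB=0  c:3=>tig=1,lo=1
L=6*4+1=25  i=0*2+1=1

25,1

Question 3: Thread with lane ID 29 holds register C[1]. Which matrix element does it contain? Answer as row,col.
7,3

lane 29⇒29/4=7, 29 mod 4=1
i=1  r:7+0⇒7  c:2·1+1⇒3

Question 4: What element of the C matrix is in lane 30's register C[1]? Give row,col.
lane 30: g=7 (30/4), t=2 (30%4)
i=1: r=7+0=7, c=2*2+1=5

7,5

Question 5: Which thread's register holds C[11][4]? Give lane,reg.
14,2

r: 11->gid=3,r8=1  c: 4->tid=2,i&1=0
L=3*4+2=14  i=1*2+0=2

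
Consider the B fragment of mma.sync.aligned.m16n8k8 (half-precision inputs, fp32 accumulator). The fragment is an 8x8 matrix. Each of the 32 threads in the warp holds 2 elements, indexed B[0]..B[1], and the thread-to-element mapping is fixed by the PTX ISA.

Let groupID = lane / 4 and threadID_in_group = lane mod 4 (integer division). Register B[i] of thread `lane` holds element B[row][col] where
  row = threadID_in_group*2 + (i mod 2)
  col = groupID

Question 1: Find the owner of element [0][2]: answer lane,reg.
c: 2->gid=2  r: 0->tid=0,i&1=0
L=2*4+0=8  i=0=0

8,0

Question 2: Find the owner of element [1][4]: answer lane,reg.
16,1

c=4⇒gr=4  r=1⇒th=0,odd=1
L=4*4+0=16  i=1=1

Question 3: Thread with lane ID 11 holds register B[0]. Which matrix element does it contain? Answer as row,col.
lane 11→11/4=2, 11 mod 4=3
i=0  r:2·3+0→6  c:2

6,2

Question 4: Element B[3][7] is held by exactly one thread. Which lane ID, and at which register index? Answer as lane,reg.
29,1

c=7->g=7  r=3->t=1,b0=1
L=7*4+1=29  i=1=1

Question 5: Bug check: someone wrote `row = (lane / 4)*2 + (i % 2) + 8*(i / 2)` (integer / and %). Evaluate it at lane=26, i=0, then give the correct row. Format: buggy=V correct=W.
buggy=12 correct=4

`(lane / 4)*2 + (i % 2) + 8*(i / 2)`[26,0]→12
L=26→G=26>>2=6, T=26&3=2
[0]→row 2·2+0=4  col G=6
row: 12 vs 4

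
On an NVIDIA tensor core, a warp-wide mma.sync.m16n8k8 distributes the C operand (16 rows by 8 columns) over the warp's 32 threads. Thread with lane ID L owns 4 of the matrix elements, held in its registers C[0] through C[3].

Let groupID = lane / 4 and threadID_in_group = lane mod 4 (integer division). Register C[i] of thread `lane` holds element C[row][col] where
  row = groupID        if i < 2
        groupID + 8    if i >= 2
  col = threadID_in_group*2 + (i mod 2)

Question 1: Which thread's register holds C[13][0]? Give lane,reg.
r:13=>grp=5,rB=1  c:0=>tig=0,lo=0
L=5*4+0=20  i=1*2+0=2

20,2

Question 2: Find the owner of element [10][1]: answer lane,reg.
r=10⇒gr=2,Rb=1  c=1⇒th=0,odd=1
L=2*4+0=8  i=1*2+1=3

8,3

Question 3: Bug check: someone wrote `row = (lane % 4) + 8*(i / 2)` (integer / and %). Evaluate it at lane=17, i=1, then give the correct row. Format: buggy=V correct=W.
`(lane % 4) + 8*(i / 2)`[17,1]->1
lane 17: gid=4 (17/4), tid=1 (17%4)
i=1: r=4+0=4, c=1*2+1=3
row: 1 vs 4

buggy=1 correct=4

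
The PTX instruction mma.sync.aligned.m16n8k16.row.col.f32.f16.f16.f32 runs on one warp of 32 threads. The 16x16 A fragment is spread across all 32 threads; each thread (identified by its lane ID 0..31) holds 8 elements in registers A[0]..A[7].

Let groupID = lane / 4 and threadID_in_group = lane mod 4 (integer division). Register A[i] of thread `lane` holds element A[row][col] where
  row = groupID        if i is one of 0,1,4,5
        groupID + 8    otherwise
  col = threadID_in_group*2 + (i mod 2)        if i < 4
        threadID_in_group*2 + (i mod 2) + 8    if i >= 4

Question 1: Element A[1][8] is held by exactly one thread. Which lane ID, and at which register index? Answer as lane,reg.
4,4

r:1=>grp=1,rB=0  c:8=>cB=1,tig=0,lo=0
L=1*4+0=4  i=1*4+0*2+0=4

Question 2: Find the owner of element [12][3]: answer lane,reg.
17,3

r: 12->gid=4,r8=1  c: 3->c8=0,tid=1,i&1=1
L=4*4+1=17  i=0*4+1*2+1=3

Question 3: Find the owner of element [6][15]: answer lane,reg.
27,5

r=6→G=6,rhi=0  c=15→chi=1,T=3,p=1
L=6*4+3=27  i=1*4+0*2+1=5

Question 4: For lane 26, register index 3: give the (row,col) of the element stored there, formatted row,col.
14,5

lane 26: g=6 (26/4), t=2 (26%4)
i=3: r=6+8=14, c=2*2+1+0=5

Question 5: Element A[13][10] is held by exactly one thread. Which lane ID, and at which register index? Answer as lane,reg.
21,6

r=13->g=5,rb=1  c=10->cb=1,t=1,b0=0
L=5*4+1=21  i=1*4+1*2+0=6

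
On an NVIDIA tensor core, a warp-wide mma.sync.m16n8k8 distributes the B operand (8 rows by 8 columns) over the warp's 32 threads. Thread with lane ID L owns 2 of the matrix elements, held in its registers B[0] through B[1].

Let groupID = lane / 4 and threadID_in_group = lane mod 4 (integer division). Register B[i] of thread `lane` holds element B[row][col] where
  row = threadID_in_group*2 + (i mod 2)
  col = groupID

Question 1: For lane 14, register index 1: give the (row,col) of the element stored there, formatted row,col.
5,3

L=14⇒gr=14>>2=3, th=14&3=2
[1]⇒row 2·2+1=5  col gr=3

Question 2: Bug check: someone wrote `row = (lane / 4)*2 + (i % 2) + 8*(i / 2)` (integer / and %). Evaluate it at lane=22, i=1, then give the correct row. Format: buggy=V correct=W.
`(lane / 4)*2 + (i % 2) + 8*(i / 2)`[22,1]->11
lane 22: gid=5 (22/4), tid=2 (22%4)
i=1: r=2*2+1=5, c=gid=5
row: 11 vs 5

buggy=11 correct=5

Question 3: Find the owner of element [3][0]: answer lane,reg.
c: 0->gid=0  r: 3->tid=1,i&1=1
L=0*4+1=1  i=1=1

1,1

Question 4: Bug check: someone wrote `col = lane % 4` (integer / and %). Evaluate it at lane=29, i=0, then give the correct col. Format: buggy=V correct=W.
`lane % 4`[29,0]→1
L=29→G=29>>2=7, T=29&3=1
[0]→row 1·2+0=2  col G=7
col: 1 vs 7

buggy=1 correct=7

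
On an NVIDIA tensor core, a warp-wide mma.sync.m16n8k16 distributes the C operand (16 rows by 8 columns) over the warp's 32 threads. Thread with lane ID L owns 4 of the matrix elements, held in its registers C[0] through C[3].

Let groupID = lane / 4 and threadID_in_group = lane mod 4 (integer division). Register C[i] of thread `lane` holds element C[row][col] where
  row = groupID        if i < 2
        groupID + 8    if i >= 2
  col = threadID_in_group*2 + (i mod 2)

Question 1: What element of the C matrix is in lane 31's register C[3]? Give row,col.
15,7

31: gr=7,th=3
[3] (7+8,3*2+1) = (15,7)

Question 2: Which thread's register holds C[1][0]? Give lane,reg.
4,0

r=1⇒gr=1,Rb=0  c=0⇒th=0,odd=0
L=1*4+0=4  i=0*2+0=0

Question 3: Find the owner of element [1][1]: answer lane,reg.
r: 1->gid=1,r8=0  c: 1->tid=0,i&1=1
L=1*4+0=4  i=0*2+1=1

4,1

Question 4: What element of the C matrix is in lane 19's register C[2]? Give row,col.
12,6

19: g=4,t=3
[2] (4+8,3*2+0) = (12,6)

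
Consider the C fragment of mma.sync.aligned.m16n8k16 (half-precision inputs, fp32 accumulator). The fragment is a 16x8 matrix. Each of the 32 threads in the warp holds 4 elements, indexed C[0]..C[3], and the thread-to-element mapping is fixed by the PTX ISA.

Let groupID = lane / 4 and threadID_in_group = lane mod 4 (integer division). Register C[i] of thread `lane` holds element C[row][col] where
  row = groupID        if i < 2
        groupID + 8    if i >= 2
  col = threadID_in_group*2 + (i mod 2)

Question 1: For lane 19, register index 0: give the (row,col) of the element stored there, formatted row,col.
lane 19->19/4=4, 19 mod 4=3
i=0  r:4+0->4  c:2·3+0->6

4,6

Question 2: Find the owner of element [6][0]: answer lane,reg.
r:6=>grp=6,rB=0  c:0=>tig=0,lo=0
L=6*4+0=24  i=0*2+0=0

24,0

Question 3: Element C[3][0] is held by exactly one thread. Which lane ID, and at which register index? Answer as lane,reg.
r: 3->gid=3,r8=0  c: 0->tid=0,i&1=0
L=3*4+0=12  i=0*2+0=0

12,0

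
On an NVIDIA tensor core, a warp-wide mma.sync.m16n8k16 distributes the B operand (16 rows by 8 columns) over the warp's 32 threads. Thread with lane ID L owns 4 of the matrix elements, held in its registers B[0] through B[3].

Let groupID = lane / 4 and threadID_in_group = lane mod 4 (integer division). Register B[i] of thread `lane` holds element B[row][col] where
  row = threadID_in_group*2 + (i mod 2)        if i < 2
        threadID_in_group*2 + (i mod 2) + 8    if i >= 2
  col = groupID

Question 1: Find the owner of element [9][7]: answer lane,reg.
c=7⇒gr=7  r=9⇒Rb=1,th=0,odd=1
L=7*4+0=28  i=1*2+1=3

28,3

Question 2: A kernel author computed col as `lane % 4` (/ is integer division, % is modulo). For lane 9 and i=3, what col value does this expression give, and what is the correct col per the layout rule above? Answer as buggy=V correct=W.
buggy=1 correct=2

`lane % 4`[9,3]⇒1
9: gr=2,th=1
[3] (1*2+1+8,2) = (11,2)
col: 1 vs 2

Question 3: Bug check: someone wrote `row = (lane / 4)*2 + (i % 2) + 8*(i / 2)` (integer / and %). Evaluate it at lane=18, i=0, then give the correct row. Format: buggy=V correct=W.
`(lane / 4)*2 + (i % 2) + 8*(i / 2)`[18,0]->8
L=18->gid=18>>2=4, tid=18&3=2
[0]->row 2·2+0+0=4  col gid=4
row: 8 vs 4

buggy=8 correct=4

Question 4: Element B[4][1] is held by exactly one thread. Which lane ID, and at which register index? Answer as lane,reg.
6,0

c: 1->gid=1  r: 4->r8=0,tid=2,i&1=0
L=1*4+2=6  i=0*2+0=0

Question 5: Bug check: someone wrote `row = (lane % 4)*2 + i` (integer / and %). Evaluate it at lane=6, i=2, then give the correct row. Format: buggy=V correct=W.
`(lane % 4)*2 + i`[6,2]→6
lane 6: G=1 (6/4), T=2 (6%4)
i=2: r=2*2+0+8=12, c=G=1
row: 6 vs 12

buggy=6 correct=12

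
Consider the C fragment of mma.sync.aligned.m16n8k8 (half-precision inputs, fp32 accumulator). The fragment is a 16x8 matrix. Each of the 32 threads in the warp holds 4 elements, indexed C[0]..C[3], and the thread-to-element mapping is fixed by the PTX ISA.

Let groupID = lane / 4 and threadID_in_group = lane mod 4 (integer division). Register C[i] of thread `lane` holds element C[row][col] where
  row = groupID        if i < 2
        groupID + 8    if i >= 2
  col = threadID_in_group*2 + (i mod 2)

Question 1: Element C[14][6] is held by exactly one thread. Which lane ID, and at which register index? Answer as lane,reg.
r: 14->gid=6,r8=1  c: 6->tid=3,i&1=0
L=6*4+3=27  i=1*2+0=2

27,2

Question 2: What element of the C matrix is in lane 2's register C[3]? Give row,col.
lane 2⇒2/4=0, 2 mod 4=2
i=3  r:0+8⇒8  c:2·2+1⇒5

8,5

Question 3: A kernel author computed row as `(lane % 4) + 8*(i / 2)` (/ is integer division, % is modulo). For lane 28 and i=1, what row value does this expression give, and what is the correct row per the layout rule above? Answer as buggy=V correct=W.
buggy=0 correct=7

`(lane % 4) + 8*(i / 2)`[28,1]⇒0
L=28⇒gr=28>>2=7, th=28&3=0
[1]⇒row 7+0=7  col 0·2+1=1
row: 0 vs 7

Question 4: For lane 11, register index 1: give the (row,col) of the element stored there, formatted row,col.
2,7

L=11=>grp=11>>2=2, tig=11&3=3
[1]=>row 2+0=2  col 3·2+1=7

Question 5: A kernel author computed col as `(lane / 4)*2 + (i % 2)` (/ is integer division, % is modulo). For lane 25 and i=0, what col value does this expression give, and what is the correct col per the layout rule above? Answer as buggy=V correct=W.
buggy=12 correct=2

`(lane / 4)*2 + (i % 2)`[25,0]⇒12
lane 25: gr=6 (25/4), th=1 (25%4)
i=0: r=6+0=6, c=1*2+0=2
col: 12 vs 2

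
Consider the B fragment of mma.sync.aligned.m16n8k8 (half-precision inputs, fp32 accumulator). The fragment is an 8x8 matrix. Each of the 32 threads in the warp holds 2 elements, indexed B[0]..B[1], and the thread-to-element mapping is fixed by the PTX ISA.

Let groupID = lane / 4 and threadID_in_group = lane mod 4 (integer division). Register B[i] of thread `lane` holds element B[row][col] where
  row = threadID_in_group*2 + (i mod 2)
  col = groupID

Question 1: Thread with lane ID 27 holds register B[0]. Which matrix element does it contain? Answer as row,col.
lane 27→27/4=6, 27 mod 4=3
i=0  r:2·3+0→6  c:6

6,6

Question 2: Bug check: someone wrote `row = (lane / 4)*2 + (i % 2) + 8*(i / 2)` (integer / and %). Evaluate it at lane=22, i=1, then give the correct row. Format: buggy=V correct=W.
buggy=11 correct=5

`(lane / 4)*2 + (i % 2) + 8*(i / 2)`[22,1]→11
lane 22: G=5 (22/4), T=2 (22%4)
i=1: r=2*2+1=5, c=G=5
row: 11 vs 5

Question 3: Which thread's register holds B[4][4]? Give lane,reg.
18,0

c=4->g=4  r=4->t=2,b0=0
L=4*4+2=18  i=0=0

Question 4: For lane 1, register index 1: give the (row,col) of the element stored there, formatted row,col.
3,0

L=1=>grp=1>>2=0, tig=1&3=1
[1]=>row 1·2+1=3  col grp=0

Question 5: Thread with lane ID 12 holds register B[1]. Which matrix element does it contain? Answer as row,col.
1,3

12: g=3,t=0
[1] (0*2+1,3) = (1,3)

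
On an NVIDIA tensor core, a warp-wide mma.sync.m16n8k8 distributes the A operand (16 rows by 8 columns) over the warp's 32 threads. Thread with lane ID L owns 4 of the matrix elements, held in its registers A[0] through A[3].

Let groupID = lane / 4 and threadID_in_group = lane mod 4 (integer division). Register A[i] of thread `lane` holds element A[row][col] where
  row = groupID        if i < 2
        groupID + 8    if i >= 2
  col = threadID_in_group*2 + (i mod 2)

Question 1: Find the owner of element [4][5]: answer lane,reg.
r=4→G=4,rhi=0  c=5→T=2,p=1
L=4*4+2=18  i=0*2+1=1

18,1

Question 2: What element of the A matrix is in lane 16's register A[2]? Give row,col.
12,0

L=16→G=16>>2=4, T=16&3=0
[2]→row 4+8=12  col 0·2+0=0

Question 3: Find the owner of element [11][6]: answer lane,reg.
r=11→G=3,rhi=1  c=6→T=3,p=0
L=3*4+3=15  i=1*2+0=2

15,2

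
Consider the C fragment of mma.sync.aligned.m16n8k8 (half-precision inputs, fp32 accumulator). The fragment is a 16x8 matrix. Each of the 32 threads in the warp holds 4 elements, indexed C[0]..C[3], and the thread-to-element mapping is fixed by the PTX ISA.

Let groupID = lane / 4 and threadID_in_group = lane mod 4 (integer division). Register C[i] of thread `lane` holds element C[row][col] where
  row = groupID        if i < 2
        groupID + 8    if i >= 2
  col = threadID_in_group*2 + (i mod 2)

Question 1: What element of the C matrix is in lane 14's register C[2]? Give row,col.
11,4

lane 14→14/4=3, 14 mod 4=2
i=2  r:3+8→11  c:2·2+0→4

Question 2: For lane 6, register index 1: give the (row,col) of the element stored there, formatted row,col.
1,5

6: gr=1,th=2
[1] (1+0,2*2+1) = (1,5)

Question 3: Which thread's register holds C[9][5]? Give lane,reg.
r=9⇒gr=1,Rb=1  c=5⇒th=2,odd=1
L=1*4+2=6  i=1*2+1=3

6,3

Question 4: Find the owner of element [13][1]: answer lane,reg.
r: 13->gid=5,r8=1  c: 1->tid=0,i&1=1
L=5*4+0=20  i=1*2+1=3

20,3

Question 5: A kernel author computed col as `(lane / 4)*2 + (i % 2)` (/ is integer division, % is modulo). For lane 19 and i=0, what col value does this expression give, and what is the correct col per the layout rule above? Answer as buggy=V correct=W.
`(lane / 4)*2 + (i % 2)`[19,0]->8
lane 19->19/4=4, 19 mod 4=3
i=0  r:4+0->4  c:2·3+0->6
col: 8 vs 6

buggy=8 correct=6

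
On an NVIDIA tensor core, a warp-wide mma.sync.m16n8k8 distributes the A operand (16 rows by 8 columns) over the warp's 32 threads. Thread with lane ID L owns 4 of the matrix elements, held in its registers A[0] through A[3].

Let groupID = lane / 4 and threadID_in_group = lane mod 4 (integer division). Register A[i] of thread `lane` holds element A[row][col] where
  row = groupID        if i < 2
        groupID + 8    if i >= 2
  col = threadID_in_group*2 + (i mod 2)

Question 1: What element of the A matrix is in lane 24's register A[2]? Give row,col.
14,0

L=24->gid=24>>2=6, tid=24&3=0
[2]->row 6+8=14  col 0·2+0=0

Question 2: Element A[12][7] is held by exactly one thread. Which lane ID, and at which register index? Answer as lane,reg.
19,3

r=12→G=4,rhi=1  c=7→T=3,p=1
L=4*4+3=19  i=1*2+1=3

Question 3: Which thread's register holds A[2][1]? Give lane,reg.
r=2→G=2,rhi=0  c=1→T=0,p=1
L=2*4+0=8  i=0*2+1=1

8,1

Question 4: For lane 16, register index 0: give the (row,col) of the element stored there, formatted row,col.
4,0

L=16=>grp=16>>2=4, tig=16&3=0
[0]=>row 4+0=4  col 0·2+0=0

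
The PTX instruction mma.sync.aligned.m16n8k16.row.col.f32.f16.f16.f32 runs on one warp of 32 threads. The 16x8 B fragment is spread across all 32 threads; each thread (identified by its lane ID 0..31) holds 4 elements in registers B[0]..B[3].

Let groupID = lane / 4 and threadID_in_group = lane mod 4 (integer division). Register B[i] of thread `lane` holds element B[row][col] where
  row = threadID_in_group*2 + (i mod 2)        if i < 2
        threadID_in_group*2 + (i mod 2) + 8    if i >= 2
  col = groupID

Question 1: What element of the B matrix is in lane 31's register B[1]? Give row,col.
L=31->gid=31>>2=7, tid=31&3=3
[1]->row 3·2+1+0=7  col gid=7

7,7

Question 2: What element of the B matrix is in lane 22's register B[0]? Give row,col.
4,5

lane 22→22/4=5, 22 mod 4=2
i=0  r:2·2+0+0→4  c:5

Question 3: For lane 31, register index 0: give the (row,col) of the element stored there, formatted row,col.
lane 31: gr=7 (31/4), th=3 (31%4)
i=0: r=3*2+0+0=6, c=gr=7

6,7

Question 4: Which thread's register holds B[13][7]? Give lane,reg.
30,3

c=7→G=7  r=13→rhi=1,T=2,p=1
L=7*4+2=30  i=1*2+1=3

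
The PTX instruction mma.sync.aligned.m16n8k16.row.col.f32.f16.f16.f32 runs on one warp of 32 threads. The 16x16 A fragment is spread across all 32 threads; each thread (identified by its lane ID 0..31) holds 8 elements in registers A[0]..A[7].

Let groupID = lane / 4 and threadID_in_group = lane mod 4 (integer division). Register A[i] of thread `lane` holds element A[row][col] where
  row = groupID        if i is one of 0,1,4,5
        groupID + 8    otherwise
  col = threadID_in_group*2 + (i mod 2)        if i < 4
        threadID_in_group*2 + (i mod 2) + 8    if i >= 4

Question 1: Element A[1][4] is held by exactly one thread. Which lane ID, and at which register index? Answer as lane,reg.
6,0

r=1⇒gr=1,Rb=0  c=4⇒Cb=0,th=2,odd=0
L=1*4+2=6  i=0*4+0*2+0=0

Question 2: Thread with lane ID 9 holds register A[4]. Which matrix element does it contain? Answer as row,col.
2,10

L=9->gid=9>>2=2, tid=9&3=1
[4]->row 2+0=2  col 1·2+0+8=10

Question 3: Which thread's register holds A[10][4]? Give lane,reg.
r: 10->gid=2,r8=1  c: 4->c8=0,tid=2,i&1=0
L=2*4+2=10  i=0*4+1*2+0=2

10,2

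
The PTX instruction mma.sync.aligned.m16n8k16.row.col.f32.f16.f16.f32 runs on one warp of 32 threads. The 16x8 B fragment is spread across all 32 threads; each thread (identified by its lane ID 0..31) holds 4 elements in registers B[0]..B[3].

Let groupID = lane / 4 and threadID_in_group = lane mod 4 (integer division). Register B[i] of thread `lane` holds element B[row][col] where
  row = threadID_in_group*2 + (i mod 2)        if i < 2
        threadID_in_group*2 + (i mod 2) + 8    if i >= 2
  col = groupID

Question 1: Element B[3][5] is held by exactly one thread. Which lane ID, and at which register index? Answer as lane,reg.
21,1

c=5⇒gr=5  r=3⇒Rb=0,th=1,odd=1
L=5*4+1=21  i=0*2+1=1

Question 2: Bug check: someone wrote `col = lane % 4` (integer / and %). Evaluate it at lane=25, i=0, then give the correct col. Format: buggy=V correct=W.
`lane % 4`[25,0]=>1
25: grp=6,tig=1
[0] (1*2+0+0,6) = (2,6)
col: 1 vs 6

buggy=1 correct=6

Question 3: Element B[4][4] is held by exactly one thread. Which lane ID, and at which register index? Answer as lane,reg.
c=4->g=4  r=4->rb=0,t=2,b0=0
L=4*4+2=18  i=0*2+0=0

18,0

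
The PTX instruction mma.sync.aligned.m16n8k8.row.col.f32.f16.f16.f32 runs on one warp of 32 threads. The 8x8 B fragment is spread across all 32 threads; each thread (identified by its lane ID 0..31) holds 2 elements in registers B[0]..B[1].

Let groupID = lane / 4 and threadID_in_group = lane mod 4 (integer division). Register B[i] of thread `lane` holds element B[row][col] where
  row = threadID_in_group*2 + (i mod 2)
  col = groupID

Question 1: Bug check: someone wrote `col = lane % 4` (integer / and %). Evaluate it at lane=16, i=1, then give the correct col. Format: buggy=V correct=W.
`lane % 4`[16,1]=>0
lane 16=>16/4=4, 16 mod 4=0
i=1  r:2·0+1=>1  c:4
col: 0 vs 4

buggy=0 correct=4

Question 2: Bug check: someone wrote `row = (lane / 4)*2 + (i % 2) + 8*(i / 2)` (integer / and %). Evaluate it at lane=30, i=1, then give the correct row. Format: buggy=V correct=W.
buggy=15 correct=5

`(lane / 4)*2 + (i % 2) + 8*(i / 2)`[30,1]→15
lane 30: G=7 (30/4), T=2 (30%4)
i=1: r=2*2+1=5, c=G=7
row: 15 vs 5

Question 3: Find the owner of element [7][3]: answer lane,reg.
c=3⇒gr=3  r=7⇒th=3,odd=1
L=3*4+3=15  i=1=1

15,1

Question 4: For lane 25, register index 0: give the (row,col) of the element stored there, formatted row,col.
2,6

L=25->gid=25>>2=6, tid=25&3=1
[0]->row 1·2+0=2  col gid=6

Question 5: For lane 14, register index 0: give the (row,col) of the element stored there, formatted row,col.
4,3

lane 14->14/4=3, 14 mod 4=2
i=0  r:2·2+0->4  c:3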